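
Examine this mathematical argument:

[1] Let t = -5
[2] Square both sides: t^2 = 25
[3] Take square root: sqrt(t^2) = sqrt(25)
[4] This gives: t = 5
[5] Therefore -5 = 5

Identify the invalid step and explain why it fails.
Step 4: This gives: t = 5

Step 4 incorrectly states that sqrt(t^2) = t. The correct identity is sqrt(t^2) = |t|. Since t = -5 < 0, we have sqrt(t^2) = |-5| = 5, not t = -5.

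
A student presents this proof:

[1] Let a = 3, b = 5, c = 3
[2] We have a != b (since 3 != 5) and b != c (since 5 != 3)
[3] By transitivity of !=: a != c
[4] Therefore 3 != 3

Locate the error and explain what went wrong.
Step 3: By transitivity of !=: a != c

Step 3 incorrectly applies transitivity to the '!=' relation. Transitivity states: if a R b and b R c, then a R c. However, '!=' is not transitive. Counterexample: 3 != 5 and 5 != 3, but 3 = 3 (both equal 3). Transitivity holds for relations like <, <=, =, but not for !=.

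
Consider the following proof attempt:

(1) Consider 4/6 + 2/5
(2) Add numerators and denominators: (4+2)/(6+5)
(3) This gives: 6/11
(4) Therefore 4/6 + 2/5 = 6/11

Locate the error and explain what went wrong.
Step 2: Add numerators and denominators: (4+2)/(6+5)

Step 2 incorrectly adds fractions by separately adding numerators and denominators. This is wrong. The correct method requires a common denominator: 4/6 + 2/5 = (4×5 + 2×6)/(6×5) = 32/30 = 16/15. The method used gives 6/11, which is different.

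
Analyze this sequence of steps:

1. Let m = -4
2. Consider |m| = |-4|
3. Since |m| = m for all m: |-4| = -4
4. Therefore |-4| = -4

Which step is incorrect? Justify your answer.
Step 3: Since |m| = m for all m: |-4| = -4

Step 3 incorrectly states that |m| = m for all m. The correct definition is |m| = m when m >= 0, and |m| = -m when m < 0. Since -4 < 0, we have |-4| = -(-4) = 4, not -4.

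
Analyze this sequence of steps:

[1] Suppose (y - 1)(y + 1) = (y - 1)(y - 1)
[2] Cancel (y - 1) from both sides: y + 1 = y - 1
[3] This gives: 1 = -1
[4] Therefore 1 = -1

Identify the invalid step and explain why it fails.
Step 2: Cancel (y - 1) from both sides: y + 1 = y - 1

Step 2 cancels (y - 1) from both sides. This is only valid if (y - 1) ≠ 0, i.e., y ≠ 1. When y = 1, both sides equal zero regardless of the other factors. The correct approach requires considering y = 1 as a separate case.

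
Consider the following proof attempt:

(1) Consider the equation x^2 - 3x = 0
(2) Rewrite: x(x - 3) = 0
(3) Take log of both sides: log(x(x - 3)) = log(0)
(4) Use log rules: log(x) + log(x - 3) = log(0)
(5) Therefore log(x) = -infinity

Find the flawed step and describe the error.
Step 3: Take log of both sides: log(x(x - 3)) = log(0)

Step 3 takes the logarithm of both sides, resulting in log(0) on the right side. The logarithm is only defined for positive numbers; log(0) is undefined (approaches negative infinity). This operation is invalid.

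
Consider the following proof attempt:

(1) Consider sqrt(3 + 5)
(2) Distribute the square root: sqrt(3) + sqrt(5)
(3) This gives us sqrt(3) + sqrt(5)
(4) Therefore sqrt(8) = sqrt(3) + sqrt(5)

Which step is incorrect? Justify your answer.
Step 2: Distribute the square root: sqrt(3) + sqrt(5)

Step 2 incorrectly 'distributes' the square root over addition. The square root function does not distribute: sqrt(a + b) ≠ sqrt(a) + sqrt(b). In fact, sqrt(3 + 5) = sqrt(8) ≈ 2.8284, while sqrt(3) + sqrt(5) ≈ 3.9681.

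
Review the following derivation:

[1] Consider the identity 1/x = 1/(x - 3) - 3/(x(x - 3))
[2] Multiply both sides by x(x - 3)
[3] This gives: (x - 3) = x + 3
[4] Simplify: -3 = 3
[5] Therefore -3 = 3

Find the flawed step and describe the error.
Step 3: This gives: (x - 3) = x + 3

Step 3 makes a sign error when clearing denominators. Multiplying -3/(x(x - 3)) by x(x - 3) gives -3, not +3. The correct result is (x - 3) = x - 3, which is trivially true, not (x - 3) = x + 3. (Step 1 is a valid identity: 1/(x - 3) - 3/(x(x - 3)) = (x - 3)/(x(x - 3)) = 1/x.)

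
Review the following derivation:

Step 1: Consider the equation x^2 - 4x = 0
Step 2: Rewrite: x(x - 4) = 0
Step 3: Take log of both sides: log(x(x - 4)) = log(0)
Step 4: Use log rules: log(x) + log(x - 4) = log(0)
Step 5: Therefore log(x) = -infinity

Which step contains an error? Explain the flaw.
Step 3: Take log of both sides: log(x(x - 4)) = log(0)

Step 3 takes the logarithm of both sides, resulting in log(0) on the right side. The logarithm is only defined for positive numbers; log(0) is undefined (approaches negative infinity). This operation is invalid.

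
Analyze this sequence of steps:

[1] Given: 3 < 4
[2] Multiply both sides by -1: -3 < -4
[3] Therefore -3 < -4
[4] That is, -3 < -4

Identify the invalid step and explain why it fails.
Step 2: Multiply both sides by -1: -3 < -4

Step 2 multiplies both sides by -1 but fails to reverse the inequality sign. When multiplying (or dividing) an inequality by a negative number, the direction must be reversed. Since 3 < 4, we should get -3 > -4, i.e., -3 > -4.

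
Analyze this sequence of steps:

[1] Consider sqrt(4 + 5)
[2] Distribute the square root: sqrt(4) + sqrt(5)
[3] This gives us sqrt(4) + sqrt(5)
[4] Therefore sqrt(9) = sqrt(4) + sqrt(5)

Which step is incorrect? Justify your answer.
Step 2: Distribute the square root: sqrt(4) + sqrt(5)

Step 2 incorrectly 'distributes' the square root over addition. The square root function does not distribute: sqrt(a + b) ≠ sqrt(a) + sqrt(b). In fact, sqrt(4 + 5) = sqrt(9) ≈ 3.0000, while sqrt(4) + sqrt(5) ≈ 4.2361.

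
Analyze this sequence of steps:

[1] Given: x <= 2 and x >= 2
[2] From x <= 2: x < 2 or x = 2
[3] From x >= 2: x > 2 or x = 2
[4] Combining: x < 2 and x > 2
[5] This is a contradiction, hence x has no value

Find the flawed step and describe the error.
Step 4: Combining: x < 2 and x > 2

Step 4 incorrectly combines the conditions. From x <= 2 and x >= 2, the intersection is x = 2. The error treats the 'or' cases as 'and' requirements. The correct conclusion is that x = 2 is the unique solution, not that no solution exists.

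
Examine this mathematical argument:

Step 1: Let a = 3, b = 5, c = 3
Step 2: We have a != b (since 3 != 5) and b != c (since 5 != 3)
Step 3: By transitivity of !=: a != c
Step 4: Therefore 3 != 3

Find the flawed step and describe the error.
Step 3: By transitivity of !=: a != c

Step 3 incorrectly applies transitivity to the '!=' relation. Transitivity states: if a R b and b R c, then a R c. However, '!=' is not transitive. Counterexample: 3 != 5 and 5 != 3, but 3 = 3 (both equal 3). Transitivity holds for relations like <, <=, =, but not for !=.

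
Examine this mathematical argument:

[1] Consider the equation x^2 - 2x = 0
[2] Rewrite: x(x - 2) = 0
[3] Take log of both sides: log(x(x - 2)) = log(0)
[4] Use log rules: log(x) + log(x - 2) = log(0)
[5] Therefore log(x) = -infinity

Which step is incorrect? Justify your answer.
Step 3: Take log of both sides: log(x(x - 2)) = log(0)

Step 3 takes the logarithm of both sides, resulting in log(0) on the right side. The logarithm is only defined for positive numbers; log(0) is undefined (approaches negative infinity). This operation is invalid.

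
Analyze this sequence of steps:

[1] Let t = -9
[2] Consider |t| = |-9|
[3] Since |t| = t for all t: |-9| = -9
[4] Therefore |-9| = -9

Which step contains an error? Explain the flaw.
Step 3: Since |t| = t for all t: |-9| = -9

Step 3 incorrectly states that |t| = t for all t. The correct definition is |t| = t when t >= 0, and |t| = -t when t < 0. Since -9 < 0, we have |-9| = -(-9) = 9, not -9.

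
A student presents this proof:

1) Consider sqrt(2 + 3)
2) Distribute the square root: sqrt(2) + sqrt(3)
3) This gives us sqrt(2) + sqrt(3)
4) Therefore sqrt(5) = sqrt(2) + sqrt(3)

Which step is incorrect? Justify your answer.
Step 2: Distribute the square root: sqrt(2) + sqrt(3)

Step 2 incorrectly 'distributes' the square root over addition. The square root function does not distribute: sqrt(a + b) ≠ sqrt(a) + sqrt(b). In fact, sqrt(2 + 3) = sqrt(5) ≈ 2.2361, while sqrt(2) + sqrt(3) ≈ 3.1463.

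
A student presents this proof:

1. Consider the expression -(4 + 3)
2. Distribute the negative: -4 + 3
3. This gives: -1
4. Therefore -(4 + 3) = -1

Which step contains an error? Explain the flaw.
Step 2: Distribute the negative: -4 + 3

Step 2 incorrectly distributes the negative sign. The correct distribution is -(4 + 3) = -4 - 3 = -7. The negative must be applied to both terms, not just the first. The error treats -(4 + 3) as -4 + 3, which equals -1 instead of -7.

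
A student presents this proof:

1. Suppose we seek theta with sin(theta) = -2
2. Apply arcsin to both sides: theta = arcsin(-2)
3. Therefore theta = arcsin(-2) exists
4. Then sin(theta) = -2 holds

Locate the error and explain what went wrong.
Step 2: Apply arcsin to both sides: theta = arcsin(-2)

Step 2 applies arcsin to -2. However, arcsin(x) is only defined for x in [-1, 1] because sin(theta) can only produce values in that range. Since |-2| > 1, arcsin(-2) is undefined. There is no angle whose sine equals -2.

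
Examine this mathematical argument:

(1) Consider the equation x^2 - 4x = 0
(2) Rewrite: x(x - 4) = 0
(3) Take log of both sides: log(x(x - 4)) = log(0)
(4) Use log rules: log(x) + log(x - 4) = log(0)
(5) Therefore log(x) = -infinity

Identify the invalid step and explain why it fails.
Step 3: Take log of both sides: log(x(x - 4)) = log(0)

Step 3 takes the logarithm of both sides, resulting in log(0) on the right side. The logarithm is only defined for positive numbers; log(0) is undefined (approaches negative infinity). This operation is invalid.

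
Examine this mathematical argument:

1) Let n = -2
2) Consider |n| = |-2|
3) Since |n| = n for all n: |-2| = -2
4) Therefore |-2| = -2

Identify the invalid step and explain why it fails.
Step 3: Since |n| = n for all n: |-2| = -2

Step 3 incorrectly states that |n| = n for all n. The correct definition is |n| = n when n >= 0, and |n| = -n when n < 0. Since -2 < 0, we have |-2| = -(-2) = 2, not -2.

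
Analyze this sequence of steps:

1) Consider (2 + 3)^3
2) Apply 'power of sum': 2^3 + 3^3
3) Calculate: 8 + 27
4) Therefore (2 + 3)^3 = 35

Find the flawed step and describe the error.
Step 2: Apply 'power of sum': 2^3 + 3^3

Step 2 incorrectly applies a non-existent rule '(a+b)^n = a^n + b^n'. This is false in general. The correct expansion uses the binomial theorem. The actual value is (2 + 3)^3 = 5^3 = 125, not 35.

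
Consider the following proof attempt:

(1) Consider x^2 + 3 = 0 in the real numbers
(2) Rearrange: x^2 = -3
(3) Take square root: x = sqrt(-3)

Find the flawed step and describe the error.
Step 3: Take square root: x = sqrt(-3)

Step 3 takes the square root of -3, which is negative. In the real number system, the square root of a negative number is undefined. The equation x^2 + 3 = 0 has no real solutions. Square roots of negative numbers only exist in the complex numbers.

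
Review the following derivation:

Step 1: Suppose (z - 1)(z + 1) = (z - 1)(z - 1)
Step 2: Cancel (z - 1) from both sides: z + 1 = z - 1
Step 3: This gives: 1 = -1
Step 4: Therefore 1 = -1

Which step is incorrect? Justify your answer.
Step 2: Cancel (z - 1) from both sides: z + 1 = z - 1

Step 2 cancels (z - 1) from both sides. This is only valid if (z - 1) ≠ 0, i.e., z ≠ 1. When z = 1, both sides equal zero regardless of the other factors. The correct approach requires considering z = 1 as a separate case.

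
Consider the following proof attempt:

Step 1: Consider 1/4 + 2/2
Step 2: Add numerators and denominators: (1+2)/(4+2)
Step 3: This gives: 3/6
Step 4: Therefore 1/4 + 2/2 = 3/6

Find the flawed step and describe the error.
Step 2: Add numerators and denominators: (1+2)/(4+2)

Step 2 incorrectly adds fractions by separately adding numerators and denominators. This is wrong. The correct method requires a common denominator: 1/4 + 2/2 = (1×2 + 2×4)/(4×2) = 10/8 = 5/4. The method used gives 3/6, which is different.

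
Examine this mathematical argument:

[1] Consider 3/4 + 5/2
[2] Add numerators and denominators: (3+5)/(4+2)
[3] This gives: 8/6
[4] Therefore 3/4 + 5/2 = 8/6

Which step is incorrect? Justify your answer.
Step 2: Add numerators and denominators: (3+5)/(4+2)

Step 2 incorrectly adds fractions by separately adding numerators and denominators. This is wrong. The correct method requires a common denominator: 3/4 + 5/2 = (3×2 + 5×4)/(4×2) = 26/8 = 13/4. The method used gives 8/6, which is different.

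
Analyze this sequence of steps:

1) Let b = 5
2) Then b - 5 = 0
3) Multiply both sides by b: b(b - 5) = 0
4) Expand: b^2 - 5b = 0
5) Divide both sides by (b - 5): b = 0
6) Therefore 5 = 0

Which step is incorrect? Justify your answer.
Step 5: Divide both sides by (b - 5): b = 0

Step 5 divides both sides by (b - 5). However, since b = 5, we have (b - 5) = 0. Division by zero is undefined, making this step invalid.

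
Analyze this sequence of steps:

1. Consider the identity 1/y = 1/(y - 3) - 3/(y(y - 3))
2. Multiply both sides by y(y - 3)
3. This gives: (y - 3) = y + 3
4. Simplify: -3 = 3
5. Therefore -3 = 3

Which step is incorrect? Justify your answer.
Step 3: This gives: (y - 3) = y + 3

Step 3 makes a sign error when clearing denominators. Multiplying -3/(y(y - 3)) by y(y - 3) gives -3, not +3. The correct result is (y - 3) = y - 3, which is trivially true, not (y - 3) = y + 3. (Step 1 is a valid identity: 1/(y - 3) - 3/(y(y - 3)) = (y - 3)/(y(y - 3)) = 1/y.)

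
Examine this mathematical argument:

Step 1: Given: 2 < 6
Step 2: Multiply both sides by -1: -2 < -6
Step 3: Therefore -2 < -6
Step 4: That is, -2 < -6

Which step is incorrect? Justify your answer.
Step 2: Multiply both sides by -1: -2 < -6

Step 2 multiplies both sides by -1 but fails to reverse the inequality sign. When multiplying (or dividing) an inequality by a negative number, the direction must be reversed. Since 2 < 6, we should get -2 > -6, i.e., -2 > -6.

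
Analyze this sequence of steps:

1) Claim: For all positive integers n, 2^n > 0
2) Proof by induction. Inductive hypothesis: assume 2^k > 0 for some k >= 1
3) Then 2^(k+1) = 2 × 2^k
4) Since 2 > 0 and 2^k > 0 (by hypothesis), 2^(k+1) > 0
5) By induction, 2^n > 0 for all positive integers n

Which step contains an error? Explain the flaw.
Step 5: By induction, 2^n > 0 for all positive integers n

Step 5 concludes the proof by induction, but no base case was ever established. A valid induction proof requires: (1) a base case proving 2^1 > 0, and (2) an inductive step showing IF 2^k > 0 THEN 2^(k+1) > 0. Steps 2-4 correctly establish the inductive step, but without the base case the conclusion in step 5 does not follow.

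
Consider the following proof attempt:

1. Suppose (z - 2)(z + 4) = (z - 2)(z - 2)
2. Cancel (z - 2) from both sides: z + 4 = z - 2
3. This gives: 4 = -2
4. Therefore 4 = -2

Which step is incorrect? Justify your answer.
Step 2: Cancel (z - 2) from both sides: z + 4 = z - 2

Step 2 cancels (z - 2) from both sides. This is only valid if (z - 2) ≠ 0, i.e., z ≠ 2. When z = 2, both sides equal zero regardless of the other factors. The correct approach requires considering z = 2 as a separate case.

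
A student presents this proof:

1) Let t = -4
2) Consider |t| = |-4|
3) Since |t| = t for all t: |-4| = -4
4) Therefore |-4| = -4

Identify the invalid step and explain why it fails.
Step 3: Since |t| = t for all t: |-4| = -4

Step 3 incorrectly states that |t| = t for all t. The correct definition is |t| = t when t >= 0, and |t| = -t when t < 0. Since -4 < 0, we have |-4| = -(-4) = 4, not -4.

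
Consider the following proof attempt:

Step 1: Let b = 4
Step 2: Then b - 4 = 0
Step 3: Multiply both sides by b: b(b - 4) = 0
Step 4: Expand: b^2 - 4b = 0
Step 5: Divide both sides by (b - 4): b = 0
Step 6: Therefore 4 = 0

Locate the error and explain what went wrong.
Step 5: Divide both sides by (b - 4): b = 0

Step 5 divides both sides by (b - 4). However, since b = 4, we have (b - 4) = 0. Division by zero is undefined, making this step invalid.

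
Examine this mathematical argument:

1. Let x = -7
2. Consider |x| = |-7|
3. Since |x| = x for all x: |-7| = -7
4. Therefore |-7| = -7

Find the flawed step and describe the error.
Step 3: Since |x| = x for all x: |-7| = -7

Step 3 incorrectly states that |x| = x for all x. The correct definition is |x| = x when x >= 0, and |x| = -x when x < 0. Since -7 < 0, we have |-7| = -(-7) = 7, not -7.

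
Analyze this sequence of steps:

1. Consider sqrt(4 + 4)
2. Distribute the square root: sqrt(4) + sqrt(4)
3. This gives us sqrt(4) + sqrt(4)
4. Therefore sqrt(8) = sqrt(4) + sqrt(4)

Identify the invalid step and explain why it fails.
Step 2: Distribute the square root: sqrt(4) + sqrt(4)

Step 2 incorrectly 'distributes' the square root over addition. The square root function does not distribute: sqrt(a + b) ≠ sqrt(a) + sqrt(b). In fact, sqrt(4 + 4) = sqrt(8) ≈ 2.8284, while sqrt(4) + sqrt(4) ≈ 4.0000.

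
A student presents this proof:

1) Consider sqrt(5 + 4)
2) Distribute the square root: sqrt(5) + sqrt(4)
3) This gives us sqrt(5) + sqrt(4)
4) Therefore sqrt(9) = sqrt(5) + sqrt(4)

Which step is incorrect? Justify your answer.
Step 2: Distribute the square root: sqrt(5) + sqrt(4)

Step 2 incorrectly 'distributes' the square root over addition. The square root function does not distribute: sqrt(a + b) ≠ sqrt(a) + sqrt(b). In fact, sqrt(5 + 4) = sqrt(9) ≈ 3.0000, while sqrt(5) + sqrt(4) ≈ 4.2361.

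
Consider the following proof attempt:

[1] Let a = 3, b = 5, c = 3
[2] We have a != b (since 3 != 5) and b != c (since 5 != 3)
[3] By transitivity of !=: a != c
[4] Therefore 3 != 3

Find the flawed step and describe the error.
Step 3: By transitivity of !=: a != c

Step 3 incorrectly applies transitivity to the '!=' relation. Transitivity states: if a R b and b R c, then a R c. However, '!=' is not transitive. Counterexample: 3 != 5 and 5 != 3, but 3 = 3 (both equal 3). Transitivity holds for relations like <, <=, =, but not for !=.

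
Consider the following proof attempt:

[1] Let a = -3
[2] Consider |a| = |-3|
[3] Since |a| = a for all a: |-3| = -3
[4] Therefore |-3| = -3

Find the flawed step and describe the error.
Step 3: Since |a| = a for all a: |-3| = -3

Step 3 incorrectly states that |a| = a for all a. The correct definition is |a| = a when a >= 0, and |a| = -a when a < 0. Since -3 < 0, we have |-3| = -(-3) = 3, not -3.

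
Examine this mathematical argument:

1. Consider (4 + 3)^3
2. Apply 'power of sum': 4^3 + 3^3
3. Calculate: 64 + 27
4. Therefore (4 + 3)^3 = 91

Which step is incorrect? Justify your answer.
Step 2: Apply 'power of sum': 4^3 + 3^3

Step 2 incorrectly applies a non-existent rule '(a+b)^n = a^n + b^n'. This is false in general. The correct expansion uses the binomial theorem. The actual value is (4 + 3)^3 = 7^3 = 343, not 91.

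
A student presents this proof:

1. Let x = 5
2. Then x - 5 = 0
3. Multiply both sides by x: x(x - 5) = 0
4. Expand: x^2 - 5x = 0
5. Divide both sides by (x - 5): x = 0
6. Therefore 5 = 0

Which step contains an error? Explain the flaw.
Step 5: Divide both sides by (x - 5): x = 0

Step 5 divides both sides by (x - 5). However, since x = 5, we have (x - 5) = 0. Division by zero is undefined, making this step invalid.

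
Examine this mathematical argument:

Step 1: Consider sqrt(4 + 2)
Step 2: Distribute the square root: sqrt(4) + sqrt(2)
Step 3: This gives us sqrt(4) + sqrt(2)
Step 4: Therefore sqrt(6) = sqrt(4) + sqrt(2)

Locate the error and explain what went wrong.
Step 2: Distribute the square root: sqrt(4) + sqrt(2)

Step 2 incorrectly 'distributes' the square root over addition. The square root function does not distribute: sqrt(a + b) ≠ sqrt(a) + sqrt(b). In fact, sqrt(4 + 2) = sqrt(6) ≈ 2.4495, while sqrt(4) + sqrt(2) ≈ 3.4142.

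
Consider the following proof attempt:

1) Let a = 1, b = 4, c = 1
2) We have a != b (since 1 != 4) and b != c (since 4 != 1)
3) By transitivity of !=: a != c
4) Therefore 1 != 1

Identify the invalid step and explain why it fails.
Step 3: By transitivity of !=: a != c

Step 3 incorrectly applies transitivity to the '!=' relation. Transitivity states: if a R b and b R c, then a R c. However, '!=' is not transitive. Counterexample: 1 != 4 and 4 != 1, but 1 = 1 (both equal 1). Transitivity holds for relations like <, <=, =, but not for !=.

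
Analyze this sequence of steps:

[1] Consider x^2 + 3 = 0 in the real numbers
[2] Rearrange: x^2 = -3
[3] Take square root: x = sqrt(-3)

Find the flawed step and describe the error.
Step 3: Take square root: x = sqrt(-3)

Step 3 takes the square root of -3, which is negative. In the real number system, the square root of a negative number is undefined. The equation x^2 + 3 = 0 has no real solutions. Square roots of negative numbers only exist in the complex numbers.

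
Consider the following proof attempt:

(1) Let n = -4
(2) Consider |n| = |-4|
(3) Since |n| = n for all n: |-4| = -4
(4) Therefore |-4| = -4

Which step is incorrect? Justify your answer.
Step 3: Since |n| = n for all n: |-4| = -4

Step 3 incorrectly states that |n| = n for all n. The correct definition is |n| = n when n >= 0, and |n| = -n when n < 0. Since -4 < 0, we have |-4| = -(-4) = 4, not -4.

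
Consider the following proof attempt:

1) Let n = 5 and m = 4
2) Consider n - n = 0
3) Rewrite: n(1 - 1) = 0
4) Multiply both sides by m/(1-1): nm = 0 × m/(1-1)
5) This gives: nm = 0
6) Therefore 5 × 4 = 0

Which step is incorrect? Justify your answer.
Step 4: Multiply both sides by m/(1-1): nm = 0 × m/(1-1)

Step 4 multiplies both sides by m/(1-1). However, 1-1 = 0, so this is multiplication by m/0, which is undefined. We cannot multiply by an undefined expression.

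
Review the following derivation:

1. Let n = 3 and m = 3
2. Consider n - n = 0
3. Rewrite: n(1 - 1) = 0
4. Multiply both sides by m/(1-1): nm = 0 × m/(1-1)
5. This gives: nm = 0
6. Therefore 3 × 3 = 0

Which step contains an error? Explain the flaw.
Step 4: Multiply both sides by m/(1-1): nm = 0 × m/(1-1)

Step 4 multiplies both sides by m/(1-1). However, 1-1 = 0, so this is multiplication by m/0, which is undefined. We cannot multiply by an undefined expression.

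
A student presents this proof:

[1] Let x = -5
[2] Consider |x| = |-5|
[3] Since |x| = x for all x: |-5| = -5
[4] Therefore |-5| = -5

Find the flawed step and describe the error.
Step 3: Since |x| = x for all x: |-5| = -5

Step 3 incorrectly states that |x| = x for all x. The correct definition is |x| = x when x >= 0, and |x| = -x when x < 0. Since -5 < 0, we have |-5| = -(-5) = 5, not -5.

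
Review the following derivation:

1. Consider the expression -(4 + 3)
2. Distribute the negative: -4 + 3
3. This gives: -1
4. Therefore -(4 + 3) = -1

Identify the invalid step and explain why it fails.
Step 2: Distribute the negative: -4 + 3

Step 2 incorrectly distributes the negative sign. The correct distribution is -(4 + 3) = -4 - 3 = -7. The negative must be applied to both terms, not just the first. The error treats -(4 + 3) as -4 + 3, which equals -1 instead of -7.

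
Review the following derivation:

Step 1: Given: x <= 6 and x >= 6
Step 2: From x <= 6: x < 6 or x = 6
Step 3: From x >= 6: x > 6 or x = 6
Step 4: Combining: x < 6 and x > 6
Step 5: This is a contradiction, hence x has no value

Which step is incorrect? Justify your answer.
Step 4: Combining: x < 6 and x > 6

Step 4 incorrectly combines the conditions. From x <= 6 and x >= 6, the intersection is x = 6. The error treats the 'or' cases as 'and' requirements. The correct conclusion is that x = 6 is the unique solution, not that no solution exists.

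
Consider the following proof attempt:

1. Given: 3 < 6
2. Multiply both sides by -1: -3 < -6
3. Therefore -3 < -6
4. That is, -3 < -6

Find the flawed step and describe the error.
Step 2: Multiply both sides by -1: -3 < -6

Step 2 multiplies both sides by -1 but fails to reverse the inequality sign. When multiplying (or dividing) an inequality by a negative number, the direction must be reversed. Since 3 < 6, we should get -3 > -6, i.e., -3 > -6.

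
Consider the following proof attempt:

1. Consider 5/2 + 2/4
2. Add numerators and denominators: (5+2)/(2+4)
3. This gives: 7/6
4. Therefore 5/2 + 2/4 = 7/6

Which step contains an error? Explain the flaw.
Step 2: Add numerators and denominators: (5+2)/(2+4)

Step 2 incorrectly adds fractions by separately adding numerators and denominators. This is wrong. The correct method requires a common denominator: 5/2 + 2/4 = (5×4 + 2×2)/(2×4) = 24/8 = 3. The method used gives 7/6, which is different.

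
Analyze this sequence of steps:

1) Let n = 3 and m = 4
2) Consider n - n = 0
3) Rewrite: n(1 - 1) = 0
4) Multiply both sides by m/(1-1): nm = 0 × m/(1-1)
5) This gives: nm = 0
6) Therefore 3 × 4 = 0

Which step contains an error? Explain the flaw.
Step 4: Multiply both sides by m/(1-1): nm = 0 × m/(1-1)

Step 4 multiplies both sides by m/(1-1). However, 1-1 = 0, so this is multiplication by m/0, which is undefined. We cannot multiply by an undefined expression.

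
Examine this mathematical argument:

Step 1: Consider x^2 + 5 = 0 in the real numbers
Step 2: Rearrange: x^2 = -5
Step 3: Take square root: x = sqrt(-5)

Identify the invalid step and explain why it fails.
Step 3: Take square root: x = sqrt(-5)

Step 3 takes the square root of -5, which is negative. In the real number system, the square root of a negative number is undefined. The equation x^2 + 5 = 0 has no real solutions. Square roots of negative numbers only exist in the complex numbers.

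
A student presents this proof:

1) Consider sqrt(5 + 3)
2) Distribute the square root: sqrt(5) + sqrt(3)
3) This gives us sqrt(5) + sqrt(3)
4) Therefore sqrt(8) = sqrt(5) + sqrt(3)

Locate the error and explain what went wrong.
Step 2: Distribute the square root: sqrt(5) + sqrt(3)

Step 2 incorrectly 'distributes' the square root over addition. The square root function does not distribute: sqrt(a + b) ≠ sqrt(a) + sqrt(b). In fact, sqrt(5 + 3) = sqrt(8) ≈ 2.8284, while sqrt(5) + sqrt(3) ≈ 3.9681.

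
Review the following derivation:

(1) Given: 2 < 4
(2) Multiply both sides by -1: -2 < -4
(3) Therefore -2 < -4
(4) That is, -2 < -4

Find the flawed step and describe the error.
Step 2: Multiply both sides by -1: -2 < -4

Step 2 multiplies both sides by -1 but fails to reverse the inequality sign. When multiplying (or dividing) an inequality by a negative number, the direction must be reversed. Since 2 < 4, we should get -2 > -4, i.e., -2 > -4.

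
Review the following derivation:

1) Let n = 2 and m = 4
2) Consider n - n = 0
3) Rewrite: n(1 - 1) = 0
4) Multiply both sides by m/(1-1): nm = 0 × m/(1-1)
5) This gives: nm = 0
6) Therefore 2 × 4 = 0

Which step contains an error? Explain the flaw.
Step 4: Multiply both sides by m/(1-1): nm = 0 × m/(1-1)

Step 4 multiplies both sides by m/(1-1). However, 1-1 = 0, so this is multiplication by m/0, which is undefined. We cannot multiply by an undefined expression.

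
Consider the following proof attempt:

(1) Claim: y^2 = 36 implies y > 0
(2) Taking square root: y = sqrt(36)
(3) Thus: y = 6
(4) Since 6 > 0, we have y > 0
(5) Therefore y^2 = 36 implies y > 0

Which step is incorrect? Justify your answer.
Step 2: Taking square root: y = sqrt(36)

Step 2 takes the square root and assumes the positive root only. The equation y^2 = 36 actually has two solutions: y = 6 and y = -6. The proof silently assumes y > 0 without justification, then uses this assumption to conclude y > 0, which is circular. The counterexample y = -6 shows the claim is false.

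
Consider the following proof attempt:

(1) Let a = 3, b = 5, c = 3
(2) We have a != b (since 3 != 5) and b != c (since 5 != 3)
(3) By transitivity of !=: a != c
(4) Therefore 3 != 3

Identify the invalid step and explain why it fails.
Step 3: By transitivity of !=: a != c

Step 3 incorrectly applies transitivity to the '!=' relation. Transitivity states: if a R b and b R c, then a R c. However, '!=' is not transitive. Counterexample: 3 != 5 and 5 != 3, but 3 = 3 (both equal 3). Transitivity holds for relations like <, <=, =, but not for !=.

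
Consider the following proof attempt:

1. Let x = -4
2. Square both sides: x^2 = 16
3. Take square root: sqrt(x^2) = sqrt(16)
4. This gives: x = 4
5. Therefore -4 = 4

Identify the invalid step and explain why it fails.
Step 4: This gives: x = 4

Step 4 incorrectly states that sqrt(x^2) = x. The correct identity is sqrt(x^2) = |x|. Since x = -4 < 0, we have sqrt(x^2) = |-4| = 4, not x = -4.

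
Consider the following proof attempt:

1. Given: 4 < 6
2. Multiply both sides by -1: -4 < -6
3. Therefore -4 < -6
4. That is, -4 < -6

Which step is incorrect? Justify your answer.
Step 2: Multiply both sides by -1: -4 < -6

Step 2 multiplies both sides by -1 but fails to reverse the inequality sign. When multiplying (or dividing) an inequality by a negative number, the direction must be reversed. Since 4 < 6, we should get -4 > -6, i.e., -4 > -6.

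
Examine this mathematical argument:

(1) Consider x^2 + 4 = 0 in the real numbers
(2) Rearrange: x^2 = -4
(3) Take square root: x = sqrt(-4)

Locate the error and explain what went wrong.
Step 3: Take square root: x = sqrt(-4)

Step 3 takes the square root of -4, which is negative. In the real number system, the square root of a negative number is undefined. The equation x^2 + 4 = 0 has no real solutions. Square roots of negative numbers only exist in the complex numbers.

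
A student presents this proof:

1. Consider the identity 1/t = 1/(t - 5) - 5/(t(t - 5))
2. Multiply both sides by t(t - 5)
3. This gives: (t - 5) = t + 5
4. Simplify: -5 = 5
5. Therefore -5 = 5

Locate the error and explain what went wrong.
Step 3: This gives: (t - 5) = t + 5

Step 3 makes a sign error when clearing denominators. Multiplying -5/(t(t - 5)) by t(t - 5) gives -5, not +5. The correct result is (t - 5) = t - 5, which is trivially true, not (t - 5) = t + 5. (Step 1 is a valid identity: 1/(t - 5) - 5/(t(t - 5)) = (t - 5)/(t(t - 5)) = 1/t.)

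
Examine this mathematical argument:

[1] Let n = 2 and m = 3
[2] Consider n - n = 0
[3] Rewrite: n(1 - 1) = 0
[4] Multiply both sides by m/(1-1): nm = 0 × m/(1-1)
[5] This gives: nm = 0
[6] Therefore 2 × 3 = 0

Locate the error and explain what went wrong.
Step 4: Multiply both sides by m/(1-1): nm = 0 × m/(1-1)

Step 4 multiplies both sides by m/(1-1). However, 1-1 = 0, so this is multiplication by m/0, which is undefined. We cannot multiply by an undefined expression.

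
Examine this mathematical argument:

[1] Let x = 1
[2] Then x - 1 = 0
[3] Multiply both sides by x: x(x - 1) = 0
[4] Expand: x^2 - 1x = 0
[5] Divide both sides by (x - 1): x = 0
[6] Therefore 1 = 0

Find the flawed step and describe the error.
Step 5: Divide both sides by (x - 1): x = 0

Step 5 divides both sides by (x - 1). However, since x = 1, we have (x - 1) = 0. Division by zero is undefined, making this step invalid.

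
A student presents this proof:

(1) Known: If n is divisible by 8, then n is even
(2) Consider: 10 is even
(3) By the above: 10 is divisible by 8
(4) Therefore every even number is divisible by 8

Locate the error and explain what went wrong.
Step 3: By the above: 10 is divisible by 8

Step 3 commits the fallacy of affirming the consequent. The known fact 'divisible by 8 → even' does NOT imply 'even → divisible by 8'. That would be the converse, which is false. For example, 10 is even but 10 ÷ 8 = 1.25, which is not an integer.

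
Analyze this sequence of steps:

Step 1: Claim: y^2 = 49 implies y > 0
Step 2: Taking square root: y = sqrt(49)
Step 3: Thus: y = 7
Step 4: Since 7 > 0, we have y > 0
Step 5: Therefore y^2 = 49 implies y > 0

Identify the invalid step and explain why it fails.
Step 2: Taking square root: y = sqrt(49)

Step 2 takes the square root and assumes the positive root only. The equation y^2 = 49 actually has two solutions: y = 7 and y = -7. The proof silently assumes y > 0 without justification, then uses this assumption to conclude y > 0, which is circular. The counterexample y = -7 shows the claim is false.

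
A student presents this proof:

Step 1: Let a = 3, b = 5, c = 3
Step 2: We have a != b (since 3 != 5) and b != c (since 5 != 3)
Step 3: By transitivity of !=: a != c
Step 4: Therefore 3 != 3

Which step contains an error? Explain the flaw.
Step 3: By transitivity of !=: a != c

Step 3 incorrectly applies transitivity to the '!=' relation. Transitivity states: if a R b and b R c, then a R c. However, '!=' is not transitive. Counterexample: 3 != 5 and 5 != 3, but 3 = 3 (both equal 3). Transitivity holds for relations like <, <=, =, but not for !=.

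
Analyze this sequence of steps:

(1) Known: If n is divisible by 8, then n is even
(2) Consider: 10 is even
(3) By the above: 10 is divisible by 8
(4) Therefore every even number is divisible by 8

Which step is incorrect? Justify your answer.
Step 3: By the above: 10 is divisible by 8

Step 3 commits the fallacy of affirming the consequent. The known fact 'divisible by 8 → even' does NOT imply 'even → divisible by 8'. That would be the converse, which is false. For example, 10 is even but 10 ÷ 8 = 1.25, which is not an integer.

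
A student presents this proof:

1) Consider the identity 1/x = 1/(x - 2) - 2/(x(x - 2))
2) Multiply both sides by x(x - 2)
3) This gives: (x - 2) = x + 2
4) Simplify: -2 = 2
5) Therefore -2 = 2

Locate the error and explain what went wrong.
Step 3: This gives: (x - 2) = x + 2

Step 3 makes a sign error when clearing denominators. Multiplying -2/(x(x - 2)) by x(x - 2) gives -2, not +2. The correct result is (x - 2) = x - 2, which is trivially true, not (x - 2) = x + 2. (Step 1 is a valid identity: 1/(x - 2) - 2/(x(x - 2)) = (x - 2)/(x(x - 2)) = 1/x.)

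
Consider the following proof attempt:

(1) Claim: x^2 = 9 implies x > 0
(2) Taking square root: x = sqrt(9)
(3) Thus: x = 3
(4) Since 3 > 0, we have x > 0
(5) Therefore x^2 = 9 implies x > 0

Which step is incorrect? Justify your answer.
Step 2: Taking square root: x = sqrt(9)

Step 2 takes the square root and assumes the positive root only. The equation x^2 = 9 actually has two solutions: x = 3 and x = -3. The proof silently assumes x > 0 without justification, then uses this assumption to conclude x > 0, which is circular. The counterexample x = -3 shows the claim is false.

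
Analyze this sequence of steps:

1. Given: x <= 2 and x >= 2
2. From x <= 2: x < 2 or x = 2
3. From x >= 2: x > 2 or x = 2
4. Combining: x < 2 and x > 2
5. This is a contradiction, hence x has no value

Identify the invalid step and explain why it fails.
Step 4: Combining: x < 2 and x > 2

Step 4 incorrectly combines the conditions. From x <= 2 and x >= 2, the intersection is x = 2. The error treats the 'or' cases as 'and' requirements. The correct conclusion is that x = 2 is the unique solution, not that no solution exists.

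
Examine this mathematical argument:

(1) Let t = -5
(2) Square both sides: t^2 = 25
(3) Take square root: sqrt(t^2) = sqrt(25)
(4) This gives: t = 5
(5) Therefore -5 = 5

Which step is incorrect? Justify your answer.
Step 4: This gives: t = 5

Step 4 incorrectly states that sqrt(t^2) = t. The correct identity is sqrt(t^2) = |t|. Since t = -5 < 0, we have sqrt(t^2) = |-5| = 5, not t = -5.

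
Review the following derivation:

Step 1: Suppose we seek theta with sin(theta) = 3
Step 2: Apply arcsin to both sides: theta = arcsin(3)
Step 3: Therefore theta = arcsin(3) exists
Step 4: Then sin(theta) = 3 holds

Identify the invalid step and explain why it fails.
Step 2: Apply arcsin to both sides: theta = arcsin(3)

Step 2 applies arcsin to 3. However, arcsin(x) is only defined for x in [-1, 1] because sin(theta) can only produce values in that range. Since |3| > 1, arcsin(3) is undefined. There is no angle whose sine equals 3.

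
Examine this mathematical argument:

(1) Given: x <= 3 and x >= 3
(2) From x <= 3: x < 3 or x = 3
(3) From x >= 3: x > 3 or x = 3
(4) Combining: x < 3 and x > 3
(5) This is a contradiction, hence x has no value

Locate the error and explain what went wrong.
Step 4: Combining: x < 3 and x > 3

Step 4 incorrectly combines the conditions. From x <= 3 and x >= 3, the intersection is x = 3. The error treats the 'or' cases as 'and' requirements. The correct conclusion is that x = 3 is the unique solution, not that no solution exists.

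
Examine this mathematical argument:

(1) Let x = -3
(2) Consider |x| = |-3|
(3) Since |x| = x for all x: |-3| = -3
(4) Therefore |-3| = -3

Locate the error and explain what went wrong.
Step 3: Since |x| = x for all x: |-3| = -3

Step 3 incorrectly states that |x| = x for all x. The correct definition is |x| = x when x >= 0, and |x| = -x when x < 0. Since -3 < 0, we have |-3| = -(-3) = 3, not -3.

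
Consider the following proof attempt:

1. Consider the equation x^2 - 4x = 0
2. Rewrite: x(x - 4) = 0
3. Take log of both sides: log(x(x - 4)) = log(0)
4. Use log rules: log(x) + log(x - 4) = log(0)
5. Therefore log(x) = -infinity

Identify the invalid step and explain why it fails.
Step 3: Take log of both sides: log(x(x - 4)) = log(0)

Step 3 takes the logarithm of both sides, resulting in log(0) on the right side. The logarithm is only defined for positive numbers; log(0) is undefined (approaches negative infinity). This operation is invalid.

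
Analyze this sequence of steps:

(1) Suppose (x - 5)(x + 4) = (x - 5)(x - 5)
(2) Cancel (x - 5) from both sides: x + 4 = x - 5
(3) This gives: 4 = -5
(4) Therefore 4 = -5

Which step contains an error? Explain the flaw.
Step 2: Cancel (x - 5) from both sides: x + 4 = x - 5

Step 2 cancels (x - 5) from both sides. This is only valid if (x - 5) ≠ 0, i.e., x ≠ 5. When x = 5, both sides equal zero regardless of the other factors. The correct approach requires considering x = 5 as a separate case.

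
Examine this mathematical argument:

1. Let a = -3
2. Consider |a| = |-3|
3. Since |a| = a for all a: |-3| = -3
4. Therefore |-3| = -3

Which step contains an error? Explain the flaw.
Step 3: Since |a| = a for all a: |-3| = -3

Step 3 incorrectly states that |a| = a for all a. The correct definition is |a| = a when a >= 0, and |a| = -a when a < 0. Since -3 < 0, we have |-3| = -(-3) = 3, not -3.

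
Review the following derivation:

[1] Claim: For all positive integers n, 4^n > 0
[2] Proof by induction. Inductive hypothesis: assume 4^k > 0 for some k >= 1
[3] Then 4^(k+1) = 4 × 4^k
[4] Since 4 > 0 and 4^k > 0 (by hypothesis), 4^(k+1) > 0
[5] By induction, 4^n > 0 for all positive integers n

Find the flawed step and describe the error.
Step 5: By induction, 4^n > 0 for all positive integers n

Step 5 concludes the proof by induction, but no base case was ever established. A valid induction proof requires: (1) a base case proving 4^1 > 0, and (2) an inductive step showing IF 4^k > 0 THEN 4^(k+1) > 0. Steps 2-4 correctly establish the inductive step, but without the base case the conclusion in step 5 does not follow.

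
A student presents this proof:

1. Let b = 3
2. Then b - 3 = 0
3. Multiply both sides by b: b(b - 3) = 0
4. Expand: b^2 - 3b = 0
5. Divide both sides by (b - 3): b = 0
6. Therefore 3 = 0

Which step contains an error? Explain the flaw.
Step 5: Divide both sides by (b - 3): b = 0

Step 5 divides both sides by (b - 3). However, since b = 3, we have (b - 3) = 0. Division by zero is undefined, making this step invalid.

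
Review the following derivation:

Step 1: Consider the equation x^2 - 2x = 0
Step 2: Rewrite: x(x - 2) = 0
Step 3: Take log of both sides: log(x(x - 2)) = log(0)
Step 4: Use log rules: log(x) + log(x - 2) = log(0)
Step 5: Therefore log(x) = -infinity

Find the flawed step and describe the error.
Step 3: Take log of both sides: log(x(x - 2)) = log(0)

Step 3 takes the logarithm of both sides, resulting in log(0) on the right side. The logarithm is only defined for positive numbers; log(0) is undefined (approaches negative infinity). This operation is invalid.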